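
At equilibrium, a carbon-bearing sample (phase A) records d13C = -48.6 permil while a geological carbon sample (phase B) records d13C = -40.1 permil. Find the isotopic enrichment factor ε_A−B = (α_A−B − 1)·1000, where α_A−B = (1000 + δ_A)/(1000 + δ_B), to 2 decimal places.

-8.86 permil

α_A−B = (1000 + -48.6) / (1000 + -40.1) = 951.4 / 959.9 = 0.991145
ε_A−B = (0.991145 − 1) × 1000 = -8.855 permil
(The approximation ε ≈ δ_A − δ_B would give -8.5 permil.)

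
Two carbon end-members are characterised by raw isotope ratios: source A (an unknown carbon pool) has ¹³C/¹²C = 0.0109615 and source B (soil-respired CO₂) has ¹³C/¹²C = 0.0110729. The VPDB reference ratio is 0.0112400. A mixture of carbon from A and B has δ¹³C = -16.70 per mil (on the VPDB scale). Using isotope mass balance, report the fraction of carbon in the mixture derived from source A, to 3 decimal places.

δ_A = (0.0109615/0.0112400 − 1)×1000 = (0.975222 − 1)×1000 = -24.778 per mil
δ_B = (0.0110729/0.0112400 − 1)×1000 = (0.985133 − 1)×1000 = -14.867 per mil
f_A = (δ_mix − δ_B)/(δ_A − δ_B) = (-16.70 − (-14.867))/(-24.778 − (-14.867))
f_A = -1.833 / -9.911 = 0.1850

0.185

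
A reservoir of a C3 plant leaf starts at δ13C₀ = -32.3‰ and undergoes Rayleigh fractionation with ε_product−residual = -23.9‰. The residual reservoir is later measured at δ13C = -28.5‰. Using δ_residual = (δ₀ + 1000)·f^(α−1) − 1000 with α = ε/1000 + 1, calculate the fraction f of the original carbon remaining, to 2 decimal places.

α − 1 = ε/1000 = -0.0239
(δ_res + 1000)/(δ₀ + 1000) = (-28.5 + 1000)/(-32.3 + 1000) = 971.5/967.7 = 1.003927
f = 1.003927^(1/-0.0239) = exp(ln(1.003927)/-0.0239) = exp(0.00392/-0.0239)
f = exp(-0.1640) = 0.8488

0.85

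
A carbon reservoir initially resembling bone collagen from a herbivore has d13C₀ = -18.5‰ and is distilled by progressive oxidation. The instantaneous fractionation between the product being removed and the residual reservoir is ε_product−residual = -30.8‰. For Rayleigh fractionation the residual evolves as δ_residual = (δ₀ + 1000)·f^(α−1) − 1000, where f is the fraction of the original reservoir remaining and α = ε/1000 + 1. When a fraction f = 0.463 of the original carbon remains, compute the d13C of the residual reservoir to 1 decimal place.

5.1‰

Rayleigh residual: δ_res = (δ₀ + 1000)·f^(α−1) − 1000
α = ε/1000 + 1 = 0.96920, so α − 1 = -0.03080
f^(α−1) = 0.463^(-0.03080) = 1.024000
δ_res = (-18.5 + 1000) × 1.024000 − 1000 = 1005.056 − 1000 = 5.06‰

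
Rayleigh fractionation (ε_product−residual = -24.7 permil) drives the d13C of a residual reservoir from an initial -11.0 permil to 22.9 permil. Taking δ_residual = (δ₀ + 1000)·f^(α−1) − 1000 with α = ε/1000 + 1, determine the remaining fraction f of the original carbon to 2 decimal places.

0.26

α − 1 = ε/1000 = -0.0247
(δ_res + 1000)/(δ₀ + 1000) = (22.9 + 1000)/(-11.0 + 1000) = 1022.9/989.0 = 1.034277
f = 1.034277^(1/-0.0247) = exp(ln(1.034277)/-0.0247) = exp(0.03370/-0.0247)
f = exp(-1.3645) = 0.2555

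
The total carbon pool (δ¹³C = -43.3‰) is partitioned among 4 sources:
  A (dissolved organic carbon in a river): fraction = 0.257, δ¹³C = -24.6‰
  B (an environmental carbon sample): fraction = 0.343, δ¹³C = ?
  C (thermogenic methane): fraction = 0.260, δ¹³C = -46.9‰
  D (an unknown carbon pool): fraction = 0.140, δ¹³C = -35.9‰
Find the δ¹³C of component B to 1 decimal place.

-57.6‰

Isotope mass balance: δ_bulk = Σ fᵢ·δᵢ.
-43.3 = 0.257×(-24.6) + 0.343×δ_B + 0.260×(-46.9) + 0.140×(-35.9)
0.343·δ_B = -43.3 − (-23.542) = -19.758
δ_B = -19.758 / 0.343 = -57.60‰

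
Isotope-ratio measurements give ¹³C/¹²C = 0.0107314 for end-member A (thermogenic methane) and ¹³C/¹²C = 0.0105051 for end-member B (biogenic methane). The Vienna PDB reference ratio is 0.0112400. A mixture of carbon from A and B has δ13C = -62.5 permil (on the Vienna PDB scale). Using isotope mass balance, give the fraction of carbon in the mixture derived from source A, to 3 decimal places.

0.143

δ_A = (0.0107314/0.0112400 − 1)×1000 = (0.954751 − 1)×1000 = -45.249 permil
δ_B = (0.0105051/0.0112400 − 1)×1000 = (0.934617 − 1)×1000 = -65.383 permil
f_A = (δ_mix − δ_B)/(δ_A − δ_B) = (-62.5 − (-65.383))/(-45.249 − (-65.383))
f_A = 2.883 / 20.133 = 0.1432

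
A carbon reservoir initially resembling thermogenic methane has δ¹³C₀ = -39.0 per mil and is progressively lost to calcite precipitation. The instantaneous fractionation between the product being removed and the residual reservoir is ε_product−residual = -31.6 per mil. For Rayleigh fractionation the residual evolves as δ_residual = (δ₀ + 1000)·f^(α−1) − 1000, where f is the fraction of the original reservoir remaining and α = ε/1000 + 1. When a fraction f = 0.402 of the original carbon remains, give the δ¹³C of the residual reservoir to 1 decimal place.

-10.9 per mil

Rayleigh residual: δ_res = (δ₀ + 1000)·f^(α−1) − 1000
α = ε/1000 + 1 = 0.96840, so α − 1 = -0.03160
f^(α−1) = 0.402^(-0.03160) = 1.029216
δ_res = (-39.0 + 1000) × 1.029216 − 1000 = 989.076 − 1000 = -10.92 per mil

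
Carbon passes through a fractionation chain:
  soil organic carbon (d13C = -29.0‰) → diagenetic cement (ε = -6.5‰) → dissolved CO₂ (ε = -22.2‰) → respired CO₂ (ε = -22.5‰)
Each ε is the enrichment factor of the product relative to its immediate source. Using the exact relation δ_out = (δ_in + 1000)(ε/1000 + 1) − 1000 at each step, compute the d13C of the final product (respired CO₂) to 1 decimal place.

-78.0‰

step 1: δ = (-29.00 + 1000)·(-6.5/1000 + 1) − 1000 = -35.31‰
step 2: δ = (-35.31 + 1000)·(-22.2/1000 + 1) − 1000 = -56.73‰
step 3: δ = (-56.73 + 1000)·(-22.5/1000 + 1) − 1000 = -77.95‰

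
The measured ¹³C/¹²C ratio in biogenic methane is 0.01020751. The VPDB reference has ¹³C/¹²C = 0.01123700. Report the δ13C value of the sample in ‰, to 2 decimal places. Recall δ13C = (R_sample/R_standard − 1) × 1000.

-91.62‰

δ13C = (R_sample / R_standard − 1) × 1000
R_sample / R_standard = 0.01020751 / 0.01123700 = 0.908384
δ13C = (0.908384 − 1) × 1000 = -91.616‰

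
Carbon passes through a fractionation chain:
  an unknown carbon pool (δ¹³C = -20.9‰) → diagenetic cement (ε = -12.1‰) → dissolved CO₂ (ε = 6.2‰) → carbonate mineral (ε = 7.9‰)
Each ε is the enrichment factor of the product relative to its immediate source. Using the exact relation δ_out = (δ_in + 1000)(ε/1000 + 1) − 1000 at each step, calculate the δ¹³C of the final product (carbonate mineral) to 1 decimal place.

step 1: δ = (-20.90 + 1000)·(-12.1/1000 + 1) − 1000 = -32.75‰
step 2: δ = (-32.75 + 1000)·(6.2/1000 + 1) − 1000 = -26.75‰
step 3: δ = (-26.75 + 1000)·(7.9/1000 + 1) − 1000 = -19.06‰

-19.1‰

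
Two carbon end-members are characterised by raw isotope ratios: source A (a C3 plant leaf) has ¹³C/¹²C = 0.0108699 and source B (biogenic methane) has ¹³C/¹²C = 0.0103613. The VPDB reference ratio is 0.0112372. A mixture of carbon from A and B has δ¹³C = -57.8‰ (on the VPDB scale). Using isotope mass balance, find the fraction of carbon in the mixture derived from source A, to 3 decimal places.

δ_A = (0.0108699/0.0112372 − 1)×1000 = (0.967314 − 1)×1000 = -32.686‰
δ_B = (0.0103613/0.0112372 − 1)×1000 = (0.922054 − 1)×1000 = -77.946‰
f_A = (δ_mix − δ_B)/(δ_A − δ_B) = (-57.8 − (-77.946))/(-32.686 − (-77.946))
f_A = 20.146 / 45.260 = 0.4451

0.445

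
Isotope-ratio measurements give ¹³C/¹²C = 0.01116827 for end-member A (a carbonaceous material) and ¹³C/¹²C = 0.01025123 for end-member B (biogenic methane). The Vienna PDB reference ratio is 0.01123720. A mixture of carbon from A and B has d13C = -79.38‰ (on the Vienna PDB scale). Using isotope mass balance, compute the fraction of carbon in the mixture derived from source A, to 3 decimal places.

δ_A = (0.01116827/0.01123720 − 1)×1000 = (0.993866 − 1)×1000 = -6.134‰
δ_B = (0.01025123/0.01123720 − 1)×1000 = (0.912258 − 1)×1000 = -87.742‰
f_A = (δ_mix − δ_B)/(δ_A − δ_B) = (-79.38 − (-87.742))/(-6.134 − (-87.742))
f_A = 8.362 / 81.608 = 0.1025

0.102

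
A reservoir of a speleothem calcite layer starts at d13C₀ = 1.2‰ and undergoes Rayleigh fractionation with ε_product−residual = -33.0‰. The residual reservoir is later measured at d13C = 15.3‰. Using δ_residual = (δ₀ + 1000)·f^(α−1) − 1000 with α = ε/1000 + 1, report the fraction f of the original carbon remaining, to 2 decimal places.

0.65

α − 1 = ε/1000 = -0.0330
(δ_res + 1000)/(δ₀ + 1000) = (15.3 + 1000)/(1.2 + 1000) = 1015.3/1001.2 = 1.014083
f = 1.014083^(1/-0.0330) = exp(ln(1.014083)/-0.0330) = exp(0.01398/-0.0330)
f = exp(-0.4238) = 0.6546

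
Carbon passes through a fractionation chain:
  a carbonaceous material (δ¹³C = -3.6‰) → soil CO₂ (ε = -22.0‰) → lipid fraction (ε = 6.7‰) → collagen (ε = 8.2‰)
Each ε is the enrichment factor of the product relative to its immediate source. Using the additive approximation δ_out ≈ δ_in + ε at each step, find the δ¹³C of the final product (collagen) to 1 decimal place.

-10.7‰

step 1: δ ≈ -3.6 + (-22.0) = -25.6‰
step 2: δ ≈ -25.6 + (6.7) = -18.9‰
step 3: δ ≈ -18.9 + (8.2) = -10.7‰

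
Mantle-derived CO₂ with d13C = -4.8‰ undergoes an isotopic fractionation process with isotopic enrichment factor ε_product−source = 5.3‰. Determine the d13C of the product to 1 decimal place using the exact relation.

To first order, δ_product ≈ δ_source + ε = 0.5‰.
Exactly, δ_product = (δ_source + 1000)·(ε/1000 + 1) − 1000.
δ_product = (-4.8 + 1000) × (5.3/1000 + 1) − 1000
δ_product = 0.47‰

0.5‰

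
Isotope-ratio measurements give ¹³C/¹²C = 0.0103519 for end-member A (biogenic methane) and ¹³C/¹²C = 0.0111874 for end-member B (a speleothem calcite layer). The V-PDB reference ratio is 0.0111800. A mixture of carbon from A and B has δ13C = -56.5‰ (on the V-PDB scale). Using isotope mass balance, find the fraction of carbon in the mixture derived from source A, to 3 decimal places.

δ_A = (0.0103519/0.0111800 − 1)×1000 = (0.925930 − 1)×1000 = -74.070‰
δ_B = (0.0111874/0.0111800 − 1)×1000 = (1.000662 − 1)×1000 = 0.662‰
f_A = (δ_mix − δ_B)/(δ_A − δ_B) = (-56.5 − (0.662))/(-74.070 − (0.662))
f_A = -57.162 / -74.732 = 0.7649

0.765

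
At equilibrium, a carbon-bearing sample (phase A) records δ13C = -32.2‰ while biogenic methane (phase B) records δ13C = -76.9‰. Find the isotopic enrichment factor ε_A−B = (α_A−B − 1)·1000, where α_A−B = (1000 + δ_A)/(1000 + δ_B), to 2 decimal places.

48.42‰

α_A−B = (1000 + -32.2) / (1000 + -76.9) = 967.8 / 923.1 = 1.048424
ε_A−B = (1.048424 − 1) × 1000 = 48.424‰
(The approximation ε ≈ δ_A − δ_B would give 44.7‰.)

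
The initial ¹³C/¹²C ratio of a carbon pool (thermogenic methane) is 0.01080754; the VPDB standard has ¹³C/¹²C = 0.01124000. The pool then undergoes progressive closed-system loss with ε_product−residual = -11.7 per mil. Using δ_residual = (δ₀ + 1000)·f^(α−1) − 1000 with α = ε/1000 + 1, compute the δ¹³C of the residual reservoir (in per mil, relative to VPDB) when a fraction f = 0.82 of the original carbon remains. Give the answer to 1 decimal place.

-36.2 per mil

δ₀ = (0.01080754/0.01124000 − 1)×1000 = (0.961525 − 1)×1000 = -38.475 per mil
α − 1 = ε/1000 = -0.0117
f^(α−1) = 0.82^(-0.0117) = 1.002325
δ_res = (-38.475 + 1000) × 1.002325 − 1000 = 963.760 − 1000 = -36.24 per mil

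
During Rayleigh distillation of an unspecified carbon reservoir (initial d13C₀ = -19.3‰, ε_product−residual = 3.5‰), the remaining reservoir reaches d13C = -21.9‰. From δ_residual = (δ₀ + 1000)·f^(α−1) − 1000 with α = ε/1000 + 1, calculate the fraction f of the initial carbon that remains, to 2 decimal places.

α − 1 = ε/1000 = 0.0035
(δ_res + 1000)/(δ₀ + 1000) = (-21.9 + 1000)/(-19.3 + 1000) = 978.1/980.7 = 0.997349
f = 0.997349^(1/0.0035) = exp(ln(0.997349)/0.0035) = exp(-0.00265/0.0035)
f = exp(-0.7585) = 0.4684

0.47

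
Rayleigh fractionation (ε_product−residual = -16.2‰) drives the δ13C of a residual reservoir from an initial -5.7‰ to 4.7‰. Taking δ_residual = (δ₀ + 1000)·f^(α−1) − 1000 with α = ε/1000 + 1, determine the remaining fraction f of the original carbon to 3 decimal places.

0.526

α − 1 = ε/1000 = -0.0162
(δ_res + 1000)/(δ₀ + 1000) = (4.7 + 1000)/(-5.7 + 1000) = 1004.7/994.3 = 1.010460
f = 1.010460^(1/-0.0162) = exp(ln(1.010460)/-0.0162) = exp(0.01041/-0.0162)
f = exp(-0.6423) = 0.5261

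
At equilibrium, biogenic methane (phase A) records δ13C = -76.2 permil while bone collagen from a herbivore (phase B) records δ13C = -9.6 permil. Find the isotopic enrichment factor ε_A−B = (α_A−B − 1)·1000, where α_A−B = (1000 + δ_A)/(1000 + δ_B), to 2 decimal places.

α_A−B = (1000 + -76.2) / (1000 + -9.6) = 923.8 / 990.4 = 0.932754
ε_A−B = (0.932754 − 1) × 1000 = -67.246 permil
(The approximation ε ≈ δ_A − δ_B would give -66.6 permil.)

-67.25 permil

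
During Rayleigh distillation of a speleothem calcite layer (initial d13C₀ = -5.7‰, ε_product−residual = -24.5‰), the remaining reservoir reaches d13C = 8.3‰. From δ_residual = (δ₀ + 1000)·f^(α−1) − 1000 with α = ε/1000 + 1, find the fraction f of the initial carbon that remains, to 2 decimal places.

0.57

α − 1 = ε/1000 = -0.0245
(δ_res + 1000)/(δ₀ + 1000) = (8.3 + 1000)/(-5.7 + 1000) = 1008.3/994.3 = 1.014080
f = 1.014080^(1/-0.0245) = exp(ln(1.014080)/-0.0245) = exp(0.01398/-0.0245)
f = exp(-0.5707) = 0.5651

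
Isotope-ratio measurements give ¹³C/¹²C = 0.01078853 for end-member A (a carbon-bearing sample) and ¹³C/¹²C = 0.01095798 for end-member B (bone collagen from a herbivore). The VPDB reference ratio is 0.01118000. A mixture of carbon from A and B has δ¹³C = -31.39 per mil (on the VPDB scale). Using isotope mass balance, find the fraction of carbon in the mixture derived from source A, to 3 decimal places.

0.761

δ_A = (0.01078853/0.01118000 − 1)×1000 = (0.964985 − 1)×1000 = -35.015 per mil
δ_B = (0.01095798/0.01118000 − 1)×1000 = (0.980141 − 1)×1000 = -19.859 per mil
f_A = (δ_mix − δ_B)/(δ_A − δ_B) = (-31.39 − (-19.859))/(-35.015 − (-19.859))
f_A = -11.531 / -15.157 = 0.7608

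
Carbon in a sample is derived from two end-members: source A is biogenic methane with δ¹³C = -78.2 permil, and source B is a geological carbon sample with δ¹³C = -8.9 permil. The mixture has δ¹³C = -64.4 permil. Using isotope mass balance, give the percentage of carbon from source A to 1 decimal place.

80.1%

δ_mix = f_A·δ_A + (1 − f_A)·δ_B  ⇒  f_A = (δ_mix − δ_B)/(δ_A − δ_B)
f_A = (-64.4 − (-8.9)) / (-78.2 − (-8.9))
f_A = -55.5 / -69.3 = 0.8009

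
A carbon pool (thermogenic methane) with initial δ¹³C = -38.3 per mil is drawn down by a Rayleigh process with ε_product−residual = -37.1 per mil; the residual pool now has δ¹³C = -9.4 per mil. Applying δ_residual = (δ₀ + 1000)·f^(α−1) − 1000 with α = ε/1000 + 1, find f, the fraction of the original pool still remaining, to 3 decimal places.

0.450

α − 1 = ε/1000 = -0.0371
(δ_res + 1000)/(δ₀ + 1000) = (-9.4 + 1000)/(-38.3 + 1000) = 990.6/961.7 = 1.030051
f = 1.030051^(1/-0.0371) = exp(ln(1.030051)/-0.0371) = exp(0.02961/-0.0371)
f = exp(-0.7981) = 0.4502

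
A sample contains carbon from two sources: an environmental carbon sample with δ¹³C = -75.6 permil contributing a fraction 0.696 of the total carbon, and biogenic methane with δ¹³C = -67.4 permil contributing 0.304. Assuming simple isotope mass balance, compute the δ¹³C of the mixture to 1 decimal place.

-73.1 permil

δ_mix = f_A·δ_A + f_B·δ_B
δ_mix = 0.696 × (-75.6) + 0.304 × (-67.4)
δ_mix = -52.62 + -20.49 = -73.11 permil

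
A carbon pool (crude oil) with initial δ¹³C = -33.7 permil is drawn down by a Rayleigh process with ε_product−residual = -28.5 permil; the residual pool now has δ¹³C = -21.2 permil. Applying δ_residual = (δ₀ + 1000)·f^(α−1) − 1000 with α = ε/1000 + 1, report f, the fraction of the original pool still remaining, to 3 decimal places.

0.637

α − 1 = ε/1000 = -0.0285
(δ_res + 1000)/(δ₀ + 1000) = (-21.2 + 1000)/(-33.7 + 1000) = 978.8/966.3 = 1.012936
f = 1.012936^(1/-0.0285) = exp(ln(1.012936)/-0.0285) = exp(0.01285/-0.0285)
f = exp(-0.4510) = 0.6370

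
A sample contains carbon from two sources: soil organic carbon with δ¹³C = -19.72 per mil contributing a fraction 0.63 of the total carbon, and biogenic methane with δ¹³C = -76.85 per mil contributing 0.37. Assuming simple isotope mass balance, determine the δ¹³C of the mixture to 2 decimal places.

-40.86 per mil

δ_mix = f_A·δ_A + f_B·δ_B
δ_mix = 0.63 × (-19.72) + 0.37 × (-76.85)
δ_mix = -12.424 + -28.434 = -40.858 per mil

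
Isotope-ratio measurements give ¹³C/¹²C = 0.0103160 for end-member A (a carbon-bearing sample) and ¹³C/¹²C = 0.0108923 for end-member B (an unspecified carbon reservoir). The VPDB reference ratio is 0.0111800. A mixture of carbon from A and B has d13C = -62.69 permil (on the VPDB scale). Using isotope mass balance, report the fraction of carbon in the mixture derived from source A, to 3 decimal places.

0.717

δ_A = (0.0103160/0.0111800 − 1)×1000 = (0.922719 − 1)×1000 = -77.281 permil
δ_B = (0.0108923/0.0111800 − 1)×1000 = (0.974267 − 1)×1000 = -25.733 permil
f_A = (δ_mix − δ_B)/(δ_A − δ_B) = (-62.69 − (-25.733))/(-77.281 − (-25.733))
f_A = -36.957 / -51.547 = 0.7169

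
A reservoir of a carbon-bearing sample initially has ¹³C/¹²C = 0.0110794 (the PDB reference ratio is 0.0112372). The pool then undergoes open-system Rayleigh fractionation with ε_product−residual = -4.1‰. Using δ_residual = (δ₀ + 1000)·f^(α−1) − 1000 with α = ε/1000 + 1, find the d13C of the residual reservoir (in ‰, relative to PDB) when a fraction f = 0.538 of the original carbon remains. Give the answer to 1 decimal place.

-11.5‰

δ₀ = (0.0110794/0.0112372 − 1)×1000 = (0.985957 − 1)×1000 = -14.043‰
α − 1 = ε/1000 = -0.0041
f^(α−1) = 0.538^(-0.0041) = 1.002545
δ_res = (-14.043 + 1000) × 1.002545 − 1000 = 988.466 − 1000 = -11.53‰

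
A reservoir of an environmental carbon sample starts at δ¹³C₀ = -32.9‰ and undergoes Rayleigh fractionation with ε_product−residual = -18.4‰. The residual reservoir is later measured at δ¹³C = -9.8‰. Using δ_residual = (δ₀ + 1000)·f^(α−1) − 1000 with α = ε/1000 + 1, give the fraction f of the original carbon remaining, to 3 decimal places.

α − 1 = ε/1000 = -0.0184
(δ_res + 1000)/(δ₀ + 1000) = (-9.8 + 1000)/(-32.9 + 1000) = 990.2/967.1 = 1.023886
f = 1.023886^(1/-0.0184) = exp(ln(1.023886)/-0.0184) = exp(0.02361/-0.0184)
f = exp(-1.2829) = 0.2772

0.277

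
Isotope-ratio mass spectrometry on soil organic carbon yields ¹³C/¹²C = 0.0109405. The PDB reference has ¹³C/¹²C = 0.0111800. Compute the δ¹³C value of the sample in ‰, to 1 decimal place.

-21.4‰

δ¹³C = (R_sample / R_standard − 1) × 1000
R_sample / R_standard = 0.0109405 / 0.0111800 = 0.978578
δ¹³C = (0.978578 − 1) × 1000 = -21.42‰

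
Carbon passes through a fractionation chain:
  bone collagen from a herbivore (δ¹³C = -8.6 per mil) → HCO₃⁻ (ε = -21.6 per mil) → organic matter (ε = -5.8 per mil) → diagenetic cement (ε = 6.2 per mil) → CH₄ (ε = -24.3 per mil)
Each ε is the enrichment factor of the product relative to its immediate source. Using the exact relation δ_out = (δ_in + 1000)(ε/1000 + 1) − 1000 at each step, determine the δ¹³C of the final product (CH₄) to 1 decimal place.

-53.2 per mil

step 1: δ = (-8.60 + 1000)·(-21.6/1000 + 1) − 1000 = -30.01 per mil
step 2: δ = (-30.01 + 1000)·(-5.8/1000 + 1) − 1000 = -35.64 per mil
step 3: δ = (-35.64 + 1000)·(6.2/1000 + 1) − 1000 = -29.66 per mil
step 4: δ = (-29.66 + 1000)·(-24.3/1000 + 1) − 1000 = -53.24 per mil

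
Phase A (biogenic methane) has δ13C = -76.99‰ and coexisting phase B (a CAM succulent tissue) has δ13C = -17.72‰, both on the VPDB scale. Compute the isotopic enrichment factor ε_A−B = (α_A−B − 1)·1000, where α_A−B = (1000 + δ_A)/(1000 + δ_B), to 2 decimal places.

-60.34‰

α_A−B = (1000 + -76.99) / (1000 + -17.72) = 923.01 / 982.28 = 0.939661
ε_A−B = (0.939661 − 1) × 1000 = -60.339‰
(The approximation ε ≈ δ_A − δ_B would give -59.27‰.)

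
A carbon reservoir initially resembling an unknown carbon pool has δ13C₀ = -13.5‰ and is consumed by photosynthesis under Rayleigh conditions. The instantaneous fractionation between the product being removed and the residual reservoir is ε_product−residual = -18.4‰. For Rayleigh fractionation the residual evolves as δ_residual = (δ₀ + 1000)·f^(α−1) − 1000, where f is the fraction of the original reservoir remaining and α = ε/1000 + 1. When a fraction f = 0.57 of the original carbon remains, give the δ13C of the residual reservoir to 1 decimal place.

Rayleigh residual: δ_res = (δ₀ + 1000)·f^(α−1) − 1000
α = ε/1000 + 1 = 0.98160, so α − 1 = -0.01840
f^(α−1) = 0.57^(-0.01840) = 1.010397
δ_res = (-13.5 + 1000) × 1.010397 − 1000 = 996.756 − 1000 = -3.24‰

-3.2‰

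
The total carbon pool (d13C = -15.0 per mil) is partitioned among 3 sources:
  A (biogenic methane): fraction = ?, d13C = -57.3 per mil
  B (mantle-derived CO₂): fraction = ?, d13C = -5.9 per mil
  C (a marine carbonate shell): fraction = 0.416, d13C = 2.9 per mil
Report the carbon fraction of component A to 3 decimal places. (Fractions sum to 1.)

Let f_A and f_B be the unknown fractions; fractions sum to 1 so f_A + f_B = 0.584.
Mass balance: Σ fᵢ·δᵢ = δ_bulk ⇒ f_A·(-57.3) + f_B·(-5.9) = -15.0 − (1.206) = -16.206
Substitute f_B = 0.584 − f_A:
f_A·(-57.3 − -5.9) = -16.206 − 0.584×(-5.9) = -12.761
f_A = -12.761 / -51.4 = 0.2483

0.248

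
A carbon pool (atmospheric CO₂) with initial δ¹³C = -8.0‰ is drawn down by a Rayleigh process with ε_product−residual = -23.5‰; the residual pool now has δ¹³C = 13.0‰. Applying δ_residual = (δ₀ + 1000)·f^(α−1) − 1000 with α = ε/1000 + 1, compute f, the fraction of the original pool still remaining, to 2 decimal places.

α − 1 = ε/1000 = -0.0235
(δ_res + 1000)/(δ₀ + 1000) = (13.0 + 1000)/(-8.0 + 1000) = 1013.0/992.0 = 1.021169
f = 1.021169^(1/-0.0235) = exp(ln(1.021169)/-0.0235) = exp(0.02095/-0.0235)
f = exp(-0.8914) = 0.4101

0.41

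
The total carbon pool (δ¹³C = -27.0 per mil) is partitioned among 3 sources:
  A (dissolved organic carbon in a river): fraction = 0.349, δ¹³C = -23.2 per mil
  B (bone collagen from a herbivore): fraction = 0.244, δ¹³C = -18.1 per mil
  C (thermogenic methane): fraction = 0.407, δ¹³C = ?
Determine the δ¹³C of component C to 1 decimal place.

Isotope mass balance: δ_bulk = Σ fᵢ·δᵢ.
-27.0 = 0.349×(-23.2) + 0.244×(-18.1) + 0.407×δ_C
0.407·δ_C = -27.0 − (-12.513) = -14.487
δ_C = -14.487 / 0.407 = -35.59 per mil

-35.6 per mil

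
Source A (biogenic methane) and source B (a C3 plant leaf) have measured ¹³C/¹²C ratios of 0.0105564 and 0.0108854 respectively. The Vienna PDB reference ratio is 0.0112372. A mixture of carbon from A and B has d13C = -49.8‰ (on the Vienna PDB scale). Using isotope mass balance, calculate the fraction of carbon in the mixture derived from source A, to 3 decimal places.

0.632

δ_A = (0.0105564/0.0112372 − 1)×1000 = (0.939416 − 1)×1000 = -60.584‰
δ_B = (0.0108854/0.0112372 − 1)×1000 = (0.968693 − 1)×1000 = -31.307‰
f_A = (δ_mix − δ_B)/(δ_A − δ_B) = (-49.8 − (-31.307))/(-60.584 − (-31.307))
f_A = -18.493 / -29.278 = 0.6316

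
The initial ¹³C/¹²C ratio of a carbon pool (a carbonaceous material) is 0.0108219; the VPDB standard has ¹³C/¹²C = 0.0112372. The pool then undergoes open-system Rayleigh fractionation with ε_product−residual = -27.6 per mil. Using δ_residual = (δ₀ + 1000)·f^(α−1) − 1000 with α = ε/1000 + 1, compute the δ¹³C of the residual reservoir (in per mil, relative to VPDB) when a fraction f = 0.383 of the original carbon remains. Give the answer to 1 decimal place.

-11.1 per mil

δ₀ = (0.0108219/0.0112372 − 1)×1000 = (0.963042 − 1)×1000 = -36.958 per mil
α − 1 = ε/1000 = -0.0276
f^(α−1) = 0.383^(-0.0276) = 1.026842
δ_res = (-36.958 + 1000) × 1.026842 − 1000 = 988.893 − 1000 = -11.11 per mil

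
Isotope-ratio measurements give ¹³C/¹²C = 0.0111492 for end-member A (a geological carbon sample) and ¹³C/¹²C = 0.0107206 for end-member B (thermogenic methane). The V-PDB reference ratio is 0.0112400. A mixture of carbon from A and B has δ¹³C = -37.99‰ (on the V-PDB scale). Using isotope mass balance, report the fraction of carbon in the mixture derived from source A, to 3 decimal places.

δ_A = (0.0111492/0.0112400 − 1)×1000 = (0.991922 − 1)×1000 = -8.078‰
δ_B = (0.0107206/0.0112400 − 1)×1000 = (0.953790 − 1)×1000 = -46.210‰
f_A = (δ_mix − δ_B)/(δ_A − δ_B) = (-37.99 − (-46.210))/(-8.078 − (-46.210))
f_A = 8.220 / 38.132 = 0.2156

0.216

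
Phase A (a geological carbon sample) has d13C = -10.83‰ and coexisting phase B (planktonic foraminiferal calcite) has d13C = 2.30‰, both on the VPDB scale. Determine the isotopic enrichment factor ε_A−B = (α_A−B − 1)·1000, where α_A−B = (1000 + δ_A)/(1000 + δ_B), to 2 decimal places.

-13.10‰

α_A−B = (1000 + -10.83) / (1000 + 2.30) = 989.17 / 1002.30 = 0.986900
ε_A−B = (0.986900 − 1) × 1000 = -13.100‰
(The approximation ε ≈ δ_A − δ_B would give -13.13‰.)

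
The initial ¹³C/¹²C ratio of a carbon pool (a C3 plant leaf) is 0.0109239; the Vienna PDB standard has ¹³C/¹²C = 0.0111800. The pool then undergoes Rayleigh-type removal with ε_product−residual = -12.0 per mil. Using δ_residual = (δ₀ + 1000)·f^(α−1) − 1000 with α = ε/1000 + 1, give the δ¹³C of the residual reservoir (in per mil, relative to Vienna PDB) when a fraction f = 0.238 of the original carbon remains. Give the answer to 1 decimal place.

-5.9 per mil

δ₀ = (0.0109239/0.0111800 − 1)×1000 = (0.977093 − 1)×1000 = -22.907 per mil
α − 1 = ε/1000 = -0.0120
f^(α−1) = 0.238^(-0.0120) = 1.017375
δ_res = (-22.907 + 1000) × 1.017375 − 1000 = 994.070 − 1000 = -5.93 per mil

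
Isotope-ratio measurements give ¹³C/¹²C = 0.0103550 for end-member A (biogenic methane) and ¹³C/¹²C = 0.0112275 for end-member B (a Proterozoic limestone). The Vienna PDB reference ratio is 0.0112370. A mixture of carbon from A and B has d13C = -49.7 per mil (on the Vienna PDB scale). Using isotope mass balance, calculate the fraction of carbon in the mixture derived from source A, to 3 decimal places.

0.629

δ_A = (0.0103550/0.0112370 − 1)×1000 = (0.921509 − 1)×1000 = -78.491 per mil
δ_B = (0.0112275/0.0112370 − 1)×1000 = (0.999155 − 1)×1000 = -0.845 per mil
f_A = (δ_mix − δ_B)/(δ_A − δ_B) = (-49.7 − (-0.845))/(-78.491 − (-0.845))
f_A = -48.855 / -77.645 = 0.6292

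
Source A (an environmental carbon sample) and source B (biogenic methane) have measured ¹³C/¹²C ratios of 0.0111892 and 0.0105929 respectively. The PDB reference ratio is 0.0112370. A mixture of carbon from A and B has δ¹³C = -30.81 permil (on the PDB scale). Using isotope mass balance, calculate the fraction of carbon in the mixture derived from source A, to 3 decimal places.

δ_A = (0.0111892/0.0112370 − 1)×1000 = (0.995746 − 1)×1000 = -4.254 permil
δ_B = (0.0105929/0.0112370 − 1)×1000 = (0.942680 − 1)×1000 = -57.320 permil
f_A = (δ_mix − δ_B)/(δ_A − δ_B) = (-30.81 − (-57.320))/(-4.254 − (-57.320))
f_A = 26.510 / 53.066 = 0.4996

0.500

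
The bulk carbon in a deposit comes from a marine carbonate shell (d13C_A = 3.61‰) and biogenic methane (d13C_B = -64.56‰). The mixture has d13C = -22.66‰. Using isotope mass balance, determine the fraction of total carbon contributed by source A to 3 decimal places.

0.615

δ_mix = f_A·δ_A + (1 − f_A)·δ_B  ⇒  f_A = (δ_mix − δ_B)/(δ_A − δ_B)
f_A = (-22.66 − (-64.56)) / (3.61 − (-64.56))
f_A = 41.90 / 68.17 = 0.6146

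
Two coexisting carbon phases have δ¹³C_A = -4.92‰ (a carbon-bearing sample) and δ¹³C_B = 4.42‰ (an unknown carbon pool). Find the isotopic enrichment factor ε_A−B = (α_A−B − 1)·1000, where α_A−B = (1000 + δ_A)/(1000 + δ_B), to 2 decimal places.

α_A−B = (1000 + -4.92) / (1000 + 4.42) = 995.08 / 1004.42 = 0.990701
ε_A−B = (0.990701 − 1) × 1000 = -9.299‰
(The approximation ε ≈ δ_A − δ_B would give -9.34‰.)

-9.30‰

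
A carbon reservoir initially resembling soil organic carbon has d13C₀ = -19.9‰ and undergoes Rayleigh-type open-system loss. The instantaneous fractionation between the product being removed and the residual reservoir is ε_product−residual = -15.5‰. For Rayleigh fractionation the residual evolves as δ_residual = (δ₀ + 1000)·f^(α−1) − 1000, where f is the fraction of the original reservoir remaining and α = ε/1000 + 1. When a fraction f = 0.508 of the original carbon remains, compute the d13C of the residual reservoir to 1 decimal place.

Rayleigh residual: δ_res = (δ₀ + 1000)·f^(α−1) − 1000
α = ε/1000 + 1 = 0.98450, so α − 1 = -0.01550
f^(α−1) = 0.508^(-0.01550) = 1.010553
δ_res = (-19.9 + 1000) × 1.010553 − 1000 = 990.443 − 1000 = -9.56‰

-9.6‰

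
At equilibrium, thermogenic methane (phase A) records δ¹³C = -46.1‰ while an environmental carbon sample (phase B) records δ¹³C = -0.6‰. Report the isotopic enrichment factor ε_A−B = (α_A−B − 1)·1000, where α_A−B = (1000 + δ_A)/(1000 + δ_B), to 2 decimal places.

-45.53‰

α_A−B = (1000 + -46.1) / (1000 + -0.6) = 953.9 / 999.4 = 0.954473
ε_A−B = (0.954473 − 1) × 1000 = -45.527‰
(The approximation ε ≈ δ_A − δ_B would give -45.5‰.)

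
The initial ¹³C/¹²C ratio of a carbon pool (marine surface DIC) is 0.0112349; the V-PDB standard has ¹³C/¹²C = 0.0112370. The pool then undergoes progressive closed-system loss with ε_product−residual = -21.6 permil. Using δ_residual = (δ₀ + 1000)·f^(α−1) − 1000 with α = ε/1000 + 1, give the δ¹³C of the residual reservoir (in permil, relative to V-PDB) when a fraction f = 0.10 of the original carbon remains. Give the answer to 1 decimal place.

50.8 permil

δ₀ = (0.0112349/0.0112370 − 1)×1000 = (0.999813 − 1)×1000 = -0.187 permil
α − 1 = ε/1000 = -0.0216
f^(α−1) = 0.10^(-0.0216) = 1.050993
δ_res = (-0.187 + 1000) × 1.050993 − 1000 = 1050.797 − 1000 = 50.80 permil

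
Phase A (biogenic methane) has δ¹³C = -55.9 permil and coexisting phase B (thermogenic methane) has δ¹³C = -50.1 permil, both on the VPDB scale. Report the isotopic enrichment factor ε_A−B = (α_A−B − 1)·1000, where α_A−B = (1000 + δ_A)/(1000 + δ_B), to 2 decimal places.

-6.11 permil

α_A−B = (1000 + -55.9) / (1000 + -50.1) = 944.1 / 949.9 = 0.993894
ε_A−B = (0.993894 − 1) × 1000 = -6.106 permil
(The approximation ε ≈ δ_A − δ_B would give -5.8 permil.)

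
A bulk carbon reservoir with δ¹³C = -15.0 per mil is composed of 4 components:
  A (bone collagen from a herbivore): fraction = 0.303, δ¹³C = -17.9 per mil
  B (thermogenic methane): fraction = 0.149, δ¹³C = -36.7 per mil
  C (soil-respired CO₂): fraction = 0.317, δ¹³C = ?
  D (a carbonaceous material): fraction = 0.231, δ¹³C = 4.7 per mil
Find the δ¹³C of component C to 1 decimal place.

-16.4 per mil

Isotope mass balance: δ_bulk = Σ fᵢ·δᵢ.
-15.0 = 0.303×(-17.9) + 0.149×(-36.7) + 0.317×δ_C + 0.231×(4.7)
0.317·δ_C = -15.0 − (-9.806) = -5.194
δ_C = -5.194 / 0.317 = -16.38 per mil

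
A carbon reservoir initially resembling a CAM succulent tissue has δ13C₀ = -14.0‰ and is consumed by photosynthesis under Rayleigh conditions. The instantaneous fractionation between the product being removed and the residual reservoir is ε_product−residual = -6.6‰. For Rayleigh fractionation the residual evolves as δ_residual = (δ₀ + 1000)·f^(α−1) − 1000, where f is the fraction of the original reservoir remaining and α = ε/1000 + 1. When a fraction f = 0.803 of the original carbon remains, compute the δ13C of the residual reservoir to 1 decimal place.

-12.6‰

Rayleigh residual: δ_res = (δ₀ + 1000)·f^(α−1) − 1000
α = ε/1000 + 1 = 0.99340, so α − 1 = -0.00660
f^(α−1) = 0.803^(-0.00660) = 1.001449
δ_res = (-14.0 + 1000) × 1.001449 − 1000 = 987.429 − 1000 = -12.57‰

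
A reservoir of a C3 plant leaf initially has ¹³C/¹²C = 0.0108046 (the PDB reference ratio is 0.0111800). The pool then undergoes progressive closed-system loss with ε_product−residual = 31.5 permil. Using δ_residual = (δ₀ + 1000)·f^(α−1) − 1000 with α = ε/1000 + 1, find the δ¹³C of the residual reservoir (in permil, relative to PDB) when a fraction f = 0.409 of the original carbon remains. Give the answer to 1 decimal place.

-60.4 permil

δ₀ = (0.0108046/0.0111800 − 1)×1000 = (0.966422 − 1)×1000 = -33.578 permil
α − 1 = ε/1000 = 0.0315
f^(α−1) = 0.409^(0.0315) = 0.972231
δ_res = (-33.578 + 1000) × 0.972231 − 1000 = 939.585 − 1000 = -60.41 permil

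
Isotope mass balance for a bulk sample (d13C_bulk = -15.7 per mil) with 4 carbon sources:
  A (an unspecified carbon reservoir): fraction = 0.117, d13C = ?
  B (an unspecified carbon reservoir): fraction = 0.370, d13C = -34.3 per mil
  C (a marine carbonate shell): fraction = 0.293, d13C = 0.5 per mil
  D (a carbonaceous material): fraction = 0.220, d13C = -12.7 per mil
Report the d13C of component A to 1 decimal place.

-3.1 per mil

Isotope mass balance: δ_bulk = Σ fᵢ·δᵢ.
-15.7 = 0.117×δ_A + 0.370×(-34.3) + 0.293×(0.5) + 0.220×(-12.7)
0.117·δ_A = -15.7 − (-15.338) = -0.361
δ_A = -0.361 / 0.117 = -3.09 per mil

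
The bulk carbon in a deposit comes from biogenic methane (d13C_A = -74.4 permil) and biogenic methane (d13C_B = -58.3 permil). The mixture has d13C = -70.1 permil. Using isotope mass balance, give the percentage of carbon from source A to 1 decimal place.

73.3%

δ_mix = f_A·δ_A + (1 − f_A)·δ_B  ⇒  f_A = (δ_mix − δ_B)/(δ_A − δ_B)
f_A = (-70.1 − (-58.3)) / (-74.4 − (-58.3))
f_A = -11.8 / -16.1 = 0.7329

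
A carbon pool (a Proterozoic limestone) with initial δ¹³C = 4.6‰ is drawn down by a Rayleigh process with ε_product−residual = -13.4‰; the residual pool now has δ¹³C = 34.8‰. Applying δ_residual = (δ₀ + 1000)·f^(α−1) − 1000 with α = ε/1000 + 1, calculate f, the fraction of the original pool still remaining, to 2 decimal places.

α − 1 = ε/1000 = -0.0134
(δ_res + 1000)/(δ₀ + 1000) = (34.8 + 1000)/(4.6 + 1000) = 1034.8/1004.6 = 1.030062
f = 1.030062^(1/-0.0134) = exp(ln(1.030062)/-0.0134) = exp(0.02962/-0.0134)
f = exp(-2.2104) = 0.1097

0.11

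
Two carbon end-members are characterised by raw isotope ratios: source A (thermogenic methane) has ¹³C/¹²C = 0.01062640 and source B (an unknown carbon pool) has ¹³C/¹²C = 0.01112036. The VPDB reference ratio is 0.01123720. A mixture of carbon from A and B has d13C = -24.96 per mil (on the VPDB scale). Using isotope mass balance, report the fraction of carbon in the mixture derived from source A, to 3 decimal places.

δ_A = (0.01062640/0.01123720 − 1)×1000 = (0.945645 − 1)×1000 = -54.355 per mil
δ_B = (0.01112036/0.01123720 − 1)×1000 = (0.989602 − 1)×1000 = -10.398 per mil
f_A = (δ_mix − δ_B)/(δ_A − δ_B) = (-24.96 − (-10.398))/(-54.355 − (-10.398))
f_A = -14.562 / -43.958 = 0.3313

0.331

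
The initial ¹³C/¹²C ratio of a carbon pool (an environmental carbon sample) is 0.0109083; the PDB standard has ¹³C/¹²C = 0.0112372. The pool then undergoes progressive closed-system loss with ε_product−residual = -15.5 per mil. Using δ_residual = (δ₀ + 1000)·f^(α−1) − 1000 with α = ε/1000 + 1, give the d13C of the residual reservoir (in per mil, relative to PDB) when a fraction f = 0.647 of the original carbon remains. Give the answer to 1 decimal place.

-22.7 per mil

δ₀ = (0.0109083/0.0112372 − 1)×1000 = (0.970731 − 1)×1000 = -29.269 per mil
α − 1 = ε/1000 = -0.0155
f^(α−1) = 0.647^(-0.0155) = 1.006772
δ_res = (-29.269 + 1000) × 1.006772 − 1000 = 977.305 − 1000 = -22.70 per mil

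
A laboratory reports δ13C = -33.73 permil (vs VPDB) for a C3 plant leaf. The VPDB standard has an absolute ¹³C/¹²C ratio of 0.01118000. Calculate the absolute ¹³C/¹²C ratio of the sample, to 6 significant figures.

0.0108029

R_sample = R_standard × (δ13C/1000 + 1)
R_sample = 0.01118000 × (-33.73/1000 + 1) = 0.01118000 × 0.966270
R_sample = 0.0108029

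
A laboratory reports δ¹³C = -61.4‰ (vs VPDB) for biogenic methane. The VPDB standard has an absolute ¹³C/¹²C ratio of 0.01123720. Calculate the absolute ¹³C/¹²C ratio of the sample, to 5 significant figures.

0.010547

R_sample = R_standard × (δ¹³C/1000 + 1)
R_sample = 0.01123720 × (-61.4/1000 + 1) = 0.01123720 × 0.938600
R_sample = 0.0105472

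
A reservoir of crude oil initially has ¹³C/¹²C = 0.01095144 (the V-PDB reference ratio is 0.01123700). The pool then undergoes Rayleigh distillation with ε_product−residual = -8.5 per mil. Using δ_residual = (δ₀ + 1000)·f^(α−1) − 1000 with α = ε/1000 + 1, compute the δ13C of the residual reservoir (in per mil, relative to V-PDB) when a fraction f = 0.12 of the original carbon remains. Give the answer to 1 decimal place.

δ₀ = (0.01095144/0.01123700 − 1)×1000 = (0.974588 − 1)×1000 = -25.412 per mil
α − 1 = ε/1000 = -0.0085
f^(α−1) = 0.12^(-0.0085) = 1.018186
δ_res = (-25.412 + 1000) × 1.018186 − 1000 = 992.311 − 1000 = -7.69 per mil

-7.7 per mil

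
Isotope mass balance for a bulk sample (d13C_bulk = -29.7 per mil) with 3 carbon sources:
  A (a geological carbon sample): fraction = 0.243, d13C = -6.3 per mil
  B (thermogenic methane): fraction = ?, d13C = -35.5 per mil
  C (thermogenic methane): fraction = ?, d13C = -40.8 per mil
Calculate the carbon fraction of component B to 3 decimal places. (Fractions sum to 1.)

Let f_B and f_C be the unknown fractions; fractions sum to 1 so f_B + f_C = 0.757.
Mass balance: Σ fᵢ·δᵢ = δ_bulk ⇒ f_B·(-35.5) + f_C·(-40.8) = -29.7 − (-1.531) = -28.169
Substitute f_C = 0.757 − f_B:
f_B·(-35.5 − -40.8) = -28.169 − 0.757×(-40.8) = 2.716
f_B = 2.716 / 5.3 = 0.5125

0.513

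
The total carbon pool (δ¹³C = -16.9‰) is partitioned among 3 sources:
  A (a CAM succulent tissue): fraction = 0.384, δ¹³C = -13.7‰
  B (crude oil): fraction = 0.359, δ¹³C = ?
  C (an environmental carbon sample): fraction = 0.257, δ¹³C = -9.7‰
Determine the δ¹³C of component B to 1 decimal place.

Isotope mass balance: δ_bulk = Σ fᵢ·δᵢ.
-16.9 = 0.384×(-13.7) + 0.359×δ_B + 0.257×(-9.7)
0.359·δ_B = -16.9 − (-7.754) = -9.146
δ_B = -9.146 / 0.359 = -25.48‰

-25.5‰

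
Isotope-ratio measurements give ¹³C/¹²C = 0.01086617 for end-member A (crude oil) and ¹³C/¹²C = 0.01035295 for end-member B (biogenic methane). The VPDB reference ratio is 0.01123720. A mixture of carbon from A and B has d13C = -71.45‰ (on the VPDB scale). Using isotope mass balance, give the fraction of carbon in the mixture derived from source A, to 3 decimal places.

0.159

δ_A = (0.01086617/0.01123720 − 1)×1000 = (0.966982 − 1)×1000 = -33.018‰
δ_B = (0.01035295/0.01123720 − 1)×1000 = (0.921310 − 1)×1000 = -78.690‰
f_A = (δ_mix − δ_B)/(δ_A − δ_B) = (-71.45 − (-78.690))/(-33.018 − (-78.690))
f_A = 7.240 / 45.672 = 0.1585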